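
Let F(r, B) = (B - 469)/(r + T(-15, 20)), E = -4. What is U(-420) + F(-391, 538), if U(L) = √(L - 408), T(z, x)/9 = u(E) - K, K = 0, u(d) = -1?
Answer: -69/400 + 6*I*√23 ≈ -0.1725 + 28.775*I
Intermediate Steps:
T(z, x) = -9 (T(z, x) = 9*(-1 - 1*0) = 9*(-1 + 0) = 9*(-1) = -9)
F(r, B) = (-469 + B)/(-9 + r) (F(r, B) = (B - 469)/(r - 9) = (-469 + B)/(-9 + r))
U(L) = √(-408 + L)
U(-420) + F(-391, 538) = √(-408 - 420) + (-469 + 538)/(-9 - 391) = √(-828) + 69/(-400) = 6*I*√23 - 1/400*69 = 6*I*√23 - 69/400 = -69/400 + 6*I*√23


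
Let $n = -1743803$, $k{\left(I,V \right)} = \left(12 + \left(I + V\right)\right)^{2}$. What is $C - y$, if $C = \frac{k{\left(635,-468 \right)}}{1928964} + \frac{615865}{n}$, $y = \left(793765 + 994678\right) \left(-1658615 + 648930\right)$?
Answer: $\frac{6074108573379261496809923}{3363733210092} \approx 1.8058 \cdot 10^{12}$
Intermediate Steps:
$k{\left(I,V \right)} = \left(12 + I + V\right)^{2}$
$y = -1805764070455$ ($y = 1788443 \left(-1009685\right) = -1805764070455$)
$C = - \frac{1132108221937}{3363733210092}$ ($C = \frac{\left(12 + 635 - 468\right)^{2}}{1928964} + \frac{615865}{-1743803} = 179^{2} \cdot \frac{1}{1928964} + 615865 \left(- \frac{1}{1743803}\right) = 32041 \cdot \frac{1}{1928964} - \frac{615865}{1743803} = \frac{32041}{1928964} - \frac{615865}{1743803} = - \frac{1132108221937}{3363733210092} \approx -0.33656$)
$C - y = - \frac{1132108221937}{3363733210092} - -1805764070455 = - \frac{1132108221937}{3363733210092} + 1805764070455 = \frac{6074108573379261496809923}{3363733210092}$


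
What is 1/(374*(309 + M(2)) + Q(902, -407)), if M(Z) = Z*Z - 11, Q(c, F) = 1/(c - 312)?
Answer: 590/66639321 ≈ 8.8536e-6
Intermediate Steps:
Q(c, F) = 1/(-312 + c)
M(Z) = -11 + Z² (M(Z) = Z² - 11 = -11 + Z²)
1/(374*(309 + M(2)) + Q(902, -407)) = 1/(374*(309 + (-11 + 2²)) + 1/(-312 + 902)) = 1/(374*(309 + (-11 + 4)) + 1/590) = 1/(374*(309 - 7) + 1/590) = 1/(374*302 + 1/590) = 1/(112948 + 1/590) = 1/(66639321/590) = 590/66639321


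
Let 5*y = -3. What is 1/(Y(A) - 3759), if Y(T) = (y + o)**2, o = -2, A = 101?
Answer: -25/93806 ≈ -0.00026651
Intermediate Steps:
y = -3/5 (y = (1/5)*(-3) = -3/5 ≈ -0.60000)
Y(T) = 169/25 (Y(T) = (-3/5 - 2)**2 = (-13/5)**2 = 169/25)
1/(Y(A) - 3759) = 1/(169/25 - 3759) = 1/(-93806/25) = -25/93806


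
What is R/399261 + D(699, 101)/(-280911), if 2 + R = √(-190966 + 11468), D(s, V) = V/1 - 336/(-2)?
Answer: -35987677/37385602257 + I*√179498/399261 ≈ -0.00096261 + 0.0010611*I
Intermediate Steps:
D(s, V) = 168 + V (D(s, V) = V*1 - 336*(-½) = V + 168 = 168 + V)
R = -2 + I*√179498 (R = -2 + √(-190966 + 11468) = -2 + √(-179498) = -2 + I*√179498 ≈ -2.0 + 423.67*I)
R/399261 + D(699, 101)/(-280911) = (-2 + I*√179498)/399261 + (168 + 101)/(-280911) = (-2 + I*√179498)*(1/399261) + 269*(-1/280911) = (-2/399261 + I*√179498/399261) - 269/280911 = -35987677/37385602257 + I*√179498/399261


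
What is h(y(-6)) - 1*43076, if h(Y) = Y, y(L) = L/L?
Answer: -43075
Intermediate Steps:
y(L) = 1
h(y(-6)) - 1*43076 = 1 - 1*43076 = 1 - 43076 = -43075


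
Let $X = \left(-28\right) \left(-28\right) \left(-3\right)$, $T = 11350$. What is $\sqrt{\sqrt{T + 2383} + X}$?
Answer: $\sqrt{-2352 + \sqrt{13733}} \approx 47.274 i$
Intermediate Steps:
$X = -2352$ ($X = 784 \left(-3\right) = -2352$)
$\sqrt{\sqrt{T + 2383} + X} = \sqrt{\sqrt{11350 + 2383} - 2352} = \sqrt{\sqrt{13733} - 2352} = \sqrt{-2352 + \sqrt{13733}}$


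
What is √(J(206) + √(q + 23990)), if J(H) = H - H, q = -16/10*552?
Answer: 5^(¾)*115534^(¼)/5 ≈ 12.329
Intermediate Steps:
q = -4416/5 (q = -16*⅒*552 = -8/5*552 = -4416/5 ≈ -883.20)
J(H) = 0
√(J(206) + √(q + 23990)) = √(0 + √(-4416/5 + 23990)) = √(0 + √(115534/5)) = √(0 + √577670/5) = √(√577670/5) = 5^(¾)*115534^(¼)/5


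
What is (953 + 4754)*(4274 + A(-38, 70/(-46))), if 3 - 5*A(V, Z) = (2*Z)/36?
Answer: 50498144099/2070 ≈ 2.4395e+7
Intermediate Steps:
A(V, Z) = ⅗ - Z/90 (A(V, Z) = ⅗ - 2*Z/(5*36) = ⅗ - Z/90)
(953 + 4754)*(4274 + A(-38, 70/(-46))) = (953 + 4754)*(4274 + (⅗ - 7/(9*(-46)))) = 5707*(4274 + (⅗ - 7*(-1)/(9*46))) = 5707*(4274 + (⅗ - 1/90*(-35/23))) = 5707*(4274 + (⅗ + 7/414)) = 5707*(4274 + 1277/2070) = 5707*(8848457/2070) = 50498144099/2070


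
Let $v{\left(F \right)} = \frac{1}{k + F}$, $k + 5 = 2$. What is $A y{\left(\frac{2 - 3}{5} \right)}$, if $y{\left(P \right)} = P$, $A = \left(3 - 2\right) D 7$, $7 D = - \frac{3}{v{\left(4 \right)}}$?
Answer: $\frac{3}{5} \approx 0.6$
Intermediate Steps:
$k = -3$ ($k = -5 + 2 = -3$)
$v{\left(F \right)} = \frac{1}{-3 + F}$
$D = - \frac{3}{7}$ ($D = \frac{\left(-3\right) \frac{1}{\frac{1}{-3 + 4}}}{7} = \frac{\left(-3\right) \frac{1}{1^{-1}}}{7} = \frac{\left(-3\right) 1^{-1}}{7} = \frac{\left(-3\right) 1}{7} = \frac{1}{7} \left(-3\right) = - \frac{3}{7} \approx -0.42857$)
$A = -3$ ($A = \left(3 - 2\right) \left(- \frac{3}{7}\right) 7 = 1 \left(- \frac{3}{7}\right) 7 = \left(- \frac{3}{7}\right) 7 = -3$)
$A y{\left(\frac{2 - 3}{5} \right)} = - 3 \frac{2 - 3}{5} = - 3 \left(\left(-1\right) \frac{1}{5}\right) = \left(-3\right) \left(- \frac{1}{5}\right) = \frac{3}{5}$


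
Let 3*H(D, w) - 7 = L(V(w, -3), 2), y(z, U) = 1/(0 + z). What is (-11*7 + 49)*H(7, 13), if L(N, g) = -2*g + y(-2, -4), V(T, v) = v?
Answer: -70/3 ≈ -23.333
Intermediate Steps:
y(z, U) = 1/z
L(N, g) = -1/2 - 2*g (L(N, g) = -2*g + 1/(-2) = -2*g - 1/2 = -1/2 - 2*g)
H(D, w) = 5/6 (H(D, w) = 7/3 + (-1/2 - 2*2)/3 = 7/3 + (-1/2 - 4)/3 = 7/3 + (1/3)*(-9/2) = 7/3 - 3/2 = 5/6)
(-11*7 + 49)*H(7, 13) = (-11*7 + 49)*(5/6) = (-77 + 49)*(5/6) = -28*5/6 = -70/3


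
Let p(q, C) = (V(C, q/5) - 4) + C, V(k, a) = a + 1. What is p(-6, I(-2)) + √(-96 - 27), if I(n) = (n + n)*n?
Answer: 19/5 + I*√123 ≈ 3.8 + 11.091*I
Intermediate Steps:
I(n) = 2*n² (I(n) = (2*n)*n = 2*n²)
V(k, a) = 1 + a
p(q, C) = -3 + C + q/5 (p(q, C) = ((1 + q/5) - 4) + C = (-3 + q/5) + C = -3 + C + q/5)
p(-6, I(-2)) + √(-96 - 27) = (-3 + 2*(-2)² + (⅕)*(-6)) + √(-96 - 27) = (-3 + 2*4 - 6/5) + √(-123) = (-3 + 8 - 6/5) + I*√123 = 19/5 + I*√123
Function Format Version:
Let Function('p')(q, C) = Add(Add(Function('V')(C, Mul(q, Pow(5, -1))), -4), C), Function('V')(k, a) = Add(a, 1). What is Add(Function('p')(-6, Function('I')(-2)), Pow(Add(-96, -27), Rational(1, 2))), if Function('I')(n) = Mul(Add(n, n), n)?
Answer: Add(Rational(19, 5), Mul(I, Pow(123, Rational(1, 2)))) ≈ Add(3.8000, Mul(11.091, I))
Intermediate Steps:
Function('I')(n) = Mul(2, Pow(n, 2)) (Function('I')(n) = Mul(Mul(2, n), n) = Mul(2, Pow(n, 2)))
Function('V')(k, a) = Add(1, a)
Function('p')(q, C) = Add(-3, C, Mul(Rational(1, 5), q)) (Function('p')(q, C) = Add(Add(Add(1, Mul(q, Pow(5, -1))), -4), C) = Add(Add(Add(1, Mul(q, Rational(1, 5))), -4), C) = Add(Add(Add(1, Mul(Rational(1, 5), q)), -4), C) = Add(Add(-3, Mul(Rational(1, 5), q)), C) = Add(-3, C, Mul(Rational(1, 5), q)))
Add(Function('p')(-6, Function('I')(-2)), Pow(Add(-96, -27), Rational(1, 2))) = Add(Add(-3, Mul(2, Pow(-2, 2)), Mul(Rational(1, 5), -6)), Pow(Add(-96, -27), Rational(1, 2))) = Add(Add(-3, Mul(2, 4), Rational(-6, 5)), Pow(-123, Rational(1, 2))) = Add(Add(-3, 8, Rational(-6, 5)), Mul(I, Pow(123, Rational(1, 2)))) = Add(Rational(19, 5), Mul(I, Pow(123, Rational(1, 2))))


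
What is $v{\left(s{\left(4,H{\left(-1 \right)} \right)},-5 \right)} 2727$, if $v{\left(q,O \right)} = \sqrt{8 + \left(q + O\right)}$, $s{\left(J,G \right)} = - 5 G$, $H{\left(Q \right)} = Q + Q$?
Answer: $2727 \sqrt{13} \approx 9832.3$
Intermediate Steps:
$H{\left(Q \right)} = 2 Q$
$v{\left(q,O \right)} = \sqrt{8 + O + q}$ ($v{\left(q,O \right)} = \sqrt{8 + \left(O + q\right)} = \sqrt{8 + O + q}$)
$v{\left(s{\left(4,H{\left(-1 \right)} \right)},-5 \right)} 2727 = \sqrt{8 - 5 - 5 \cdot 2 \left(-1\right)} 2727 = \sqrt{8 - 5 - -10} \cdot 2727 = \sqrt{8 - 5 + 10} \cdot 2727 = \sqrt{13} \cdot 2727 = 2727 \sqrt{13}$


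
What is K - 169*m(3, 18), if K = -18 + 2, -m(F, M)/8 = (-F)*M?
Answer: -73024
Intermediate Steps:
m(F, M) = 8*F*M (m(F, M) = -8*(-F)*M = -(-8)*F*M = 8*F*M)
K = -16
K - 169*m(3, 18) = -16 - 1352*3*18 = -16 - 169*432 = -16 - 73008 = -73024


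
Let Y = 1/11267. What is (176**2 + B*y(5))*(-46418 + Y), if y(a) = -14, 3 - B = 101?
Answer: -16917732438540/11267 ≈ -1.5015e+9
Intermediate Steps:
B = -98 (B = 3 - 1*101 = 3 - 101 = -98)
Y = 1/11267 ≈ 8.8755e-5
(176**2 + B*y(5))*(-46418 + Y) = (176**2 - 98*(-14))*(-46418 + 1/11267) = (30976 + 1372)*(-522991605/11267) = 32348*(-522991605/11267) = -16917732438540/11267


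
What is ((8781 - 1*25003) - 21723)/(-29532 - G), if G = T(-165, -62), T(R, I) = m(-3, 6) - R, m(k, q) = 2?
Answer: 37945/29699 ≈ 1.2777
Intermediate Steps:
T(R, I) = 2 - R
G = 167 (G = 2 - 1*(-165) = 2 + 165 = 167)
((8781 - 1*25003) - 21723)/(-29532 - G) = ((8781 - 1*25003) - 21723)/(-29532 - 1*167) = ((8781 - 25003) - 21723)/(-29532 - 167) = (-16222 - 21723)/(-29699) = -37945*(-1/29699) = 37945/29699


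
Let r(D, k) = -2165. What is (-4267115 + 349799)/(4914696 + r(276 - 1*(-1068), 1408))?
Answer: -301332/377887 ≈ -0.79741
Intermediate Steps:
(-4267115 + 349799)/(4914696 + r(276 - 1*(-1068), 1408)) = (-4267115 + 349799)/(4914696 - 2165) = -3917316/4912531 = -3917316*1/4912531 = -301332/377887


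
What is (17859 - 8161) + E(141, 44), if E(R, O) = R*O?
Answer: 15902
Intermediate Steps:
E(R, O) = O*R
(17859 - 8161) + E(141, 44) = (17859 - 8161) + 44*141 = 9698 + 6204 = 15902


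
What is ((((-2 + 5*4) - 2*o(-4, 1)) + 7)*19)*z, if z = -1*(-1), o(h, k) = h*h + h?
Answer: 19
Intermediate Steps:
o(h, k) = h + h² (o(h, k) = h² + h = h + h²)
z = 1
((((-2 + 5*4) - 2*o(-4, 1)) + 7)*19)*z = ((((-2 + 5*4) - (-8)*(1 - 4)) + 7)*19)*1 = ((((-2 + 20) - (-8)*(-3)) + 7)*19)*1 = (((18 - 2*12) + 7)*19)*1 = (((18 - 24) + 7)*19)*1 = ((-6 + 7)*19)*1 = (1*19)*1 = 19*1 = 19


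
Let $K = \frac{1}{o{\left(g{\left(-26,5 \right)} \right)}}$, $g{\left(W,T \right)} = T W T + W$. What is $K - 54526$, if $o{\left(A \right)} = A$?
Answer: $- \frac{36859577}{676} \approx -54526.0$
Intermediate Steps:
$g{\left(W,T \right)} = W + W T^{2}$ ($g{\left(W,T \right)} = W T^{2} + W = W + W T^{2}$)
$K = - \frac{1}{676}$ ($K = \frac{1}{\left(-26\right) \left(1 + 5^{2}\right)} = \frac{1}{\left(-26\right) \left(1 + 25\right)} = \frac{1}{\left(-26\right) 26} = \frac{1}{-676} = - \frac{1}{676} \approx -0.0014793$)
$K - 54526 = - \frac{1}{676} - 54526 = - \frac{36859577}{676}$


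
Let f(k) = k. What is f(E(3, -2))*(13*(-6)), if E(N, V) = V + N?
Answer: -78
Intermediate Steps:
E(N, V) = N + V
f(E(3, -2))*(13*(-6)) = (3 - 2)*(13*(-6)) = 1*(-78) = -78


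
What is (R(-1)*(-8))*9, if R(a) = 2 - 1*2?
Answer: 0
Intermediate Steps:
R(a) = 0 (R(a) = 2 - 2 = 0)
(R(-1)*(-8))*9 = (0*(-8))*9 = 0*9 = 0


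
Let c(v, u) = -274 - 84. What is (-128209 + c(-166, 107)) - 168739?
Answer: -297306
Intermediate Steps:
c(v, u) = -358
(-128209 + c(-166, 107)) - 168739 = (-128209 - 358) - 168739 = -128567 - 168739 = -297306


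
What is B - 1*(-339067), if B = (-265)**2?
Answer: 409292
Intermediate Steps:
B = 70225
B - 1*(-339067) = 70225 - 1*(-339067) = 70225 + 339067 = 409292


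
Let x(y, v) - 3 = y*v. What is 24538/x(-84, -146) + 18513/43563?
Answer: 432015955/178129107 ≈ 2.4253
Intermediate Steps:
x(y, v) = 3 + v*y (x(y, v) = 3 + y*v = 3 + v*y)
24538/x(-84, -146) + 18513/43563 = 24538/(3 - 146*(-84)) + 18513/43563 = 24538/(3 + 12264) + 18513*(1/43563) = 24538/12267 + 6171/14521 = 432015955/178129107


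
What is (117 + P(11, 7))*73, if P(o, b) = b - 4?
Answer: 8760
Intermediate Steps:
P(o, b) = -4 + b
(117 + P(11, 7))*73 = (117 + (-4 + 7))*73 = (117 + 3)*73 = 120*73 = 8760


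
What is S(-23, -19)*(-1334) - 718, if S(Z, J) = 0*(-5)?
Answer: -718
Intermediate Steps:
S(Z, J) = 0
S(-23, -19)*(-1334) - 718 = 0*(-1334) - 718 = 0 - 718 = -718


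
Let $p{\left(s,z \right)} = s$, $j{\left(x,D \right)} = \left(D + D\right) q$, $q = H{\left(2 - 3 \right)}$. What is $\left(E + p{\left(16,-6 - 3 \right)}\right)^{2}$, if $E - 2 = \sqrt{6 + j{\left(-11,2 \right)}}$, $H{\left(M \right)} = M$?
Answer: $\left(18 + \sqrt{2}\right)^{2} \approx 376.91$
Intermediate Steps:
$q = -1$ ($q = 2 - 3 = -1$)
$j{\left(x,D \right)} = - 2 D$ ($j{\left(x,D \right)} = \left(D + D\right) \left(-1\right) = 2 D \left(-1\right) = - 2 D$)
$E = 2 + \sqrt{2}$ ($E = 2 + \sqrt{6 - 4} = 2 + \sqrt{2} \approx 3.4142$)
$\left(E + p{\left(16,-6 - 3 \right)}\right)^{2} = \left(\left(2 + \sqrt{2}\right) + 16\right)^{2} = \left(18 + \sqrt{2}\right)^{2}$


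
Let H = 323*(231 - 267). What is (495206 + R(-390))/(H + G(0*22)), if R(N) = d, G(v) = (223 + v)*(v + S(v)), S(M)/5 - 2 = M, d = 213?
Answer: -495419/9398 ≈ -52.715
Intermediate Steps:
S(M) = 10 + 5*M
H = -11628 (H = 323*(-36) = -11628)
G(v) = (10 + 6*v)*(223 + v) (G(v) = (223 + v)*(v + (10 + 5*v)) = (223 + v)*(10 + 6*v) = (10 + 6*v)*(223 + v))
R(N) = 213
(495206 + R(-390))/(H + G(0*22)) = (495206 + 213)/(-11628 + (2230 + 6*(0*22)² + 1348*(0*22))) = 495419/(-11628 + (2230 + 6*0² + 1348*0)) = 495419/(-11628 + (2230 + 6*0 + 0)) = 495419/(-11628 + (2230 + 0 + 0)) = 495419/(-11628 + 2230) = 495419/(-9398) = 495419*(-1/9398) = -495419/9398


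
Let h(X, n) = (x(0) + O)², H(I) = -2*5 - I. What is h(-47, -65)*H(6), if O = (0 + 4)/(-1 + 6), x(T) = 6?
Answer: -18496/25 ≈ -739.84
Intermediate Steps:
O = ⅘ (O = 4/5 = 4*(⅕) = ⅘ ≈ 0.80000)
H(I) = -10 - I
h(X, n) = 1156/25 (h(X, n) = (6 + ⅘)² = (34/5)² = 1156/25)
h(-47, -65)*H(6) = 1156*(-10 - 1*6)/25 = 1156*(-10 - 6)/25 = (1156/25)*(-16) = -18496/25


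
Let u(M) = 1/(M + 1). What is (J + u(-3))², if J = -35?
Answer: 5041/4 ≈ 1260.3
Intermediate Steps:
u(M) = 1/(1 + M)
(J + u(-3))² = (-35 + 1/(1 - 3))² = (-35 + 1/(-2))² = (-35 - ½)² = (-71/2)² = 5041/4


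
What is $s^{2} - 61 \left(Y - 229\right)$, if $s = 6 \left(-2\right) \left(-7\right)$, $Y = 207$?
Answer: $8398$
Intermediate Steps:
$s = 84$ ($s = \left(-12\right) \left(-7\right) = 84$)
$s^{2} - 61 \left(Y - 229\right) = 84^{2} - 61 \left(207 - 229\right) = 7056 - 61 \left(-22\right) = 7056 - -1342 = 7056 + 1342 = 8398$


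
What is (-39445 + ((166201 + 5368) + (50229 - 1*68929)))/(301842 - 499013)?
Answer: -113424/197171 ≈ -0.57526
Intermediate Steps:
(-39445 + ((166201 + 5368) + (50229 - 1*68929)))/(301842 - 499013) = (-39445 + (171569 + (50229 - 68929)))/(-197171) = (-39445 + (171569 - 18700))*(-1/197171) = (-39445 + 152869)*(-1/197171) = 113424*(-1/197171) = -113424/197171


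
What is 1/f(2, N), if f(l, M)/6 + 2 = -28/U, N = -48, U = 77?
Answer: -11/156 ≈ -0.070513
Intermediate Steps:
f(l, M) = -156/11 (f(l, M) = -12 + 6*(-28/77) = -12 + 6*(-28*1/77) = -12 + 6*(-4/11) = -12 - 24/11 = -156/11)
1/f(2, N) = 1/(-156/11) = -11/156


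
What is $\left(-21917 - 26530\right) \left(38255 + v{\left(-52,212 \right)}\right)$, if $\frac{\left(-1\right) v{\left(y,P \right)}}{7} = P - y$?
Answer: $-1763809929$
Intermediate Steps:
$v{\left(y,P \right)} = - 7 P + 7 y$ ($v{\left(y,P \right)} = - 7 \left(P - y\right) = - 7 P + 7 y$)
$\left(-21917 - 26530\right) \left(38255 + v{\left(-52,212 \right)}\right) = \left(-21917 - 26530\right) \left(38255 + \left(\left(-7\right) 212 + 7 \left(-52\right)\right)\right) = - 48447 \left(38255 - 1848\right) = \left(-48447\right) 36407 = -1763809929$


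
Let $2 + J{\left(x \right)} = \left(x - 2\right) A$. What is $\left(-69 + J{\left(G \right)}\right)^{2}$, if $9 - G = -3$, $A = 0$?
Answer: $5041$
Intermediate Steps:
$G = 12$ ($G = 9 - -3 = 9 + 3 = 12$)
$J{\left(x \right)} = -2$ ($J{\left(x \right)} = -2 + \left(x - 2\right) 0 = -2 + \left(-2 + x\right) 0 = -2 + 0 = -2$)
$\left(-69 + J{\left(G \right)}\right)^{2} = \left(-69 - 2\right)^{2} = \left(-71\right)^{2} = 5041$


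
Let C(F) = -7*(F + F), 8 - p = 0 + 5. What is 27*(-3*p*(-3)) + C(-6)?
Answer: 813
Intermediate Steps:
p = 3 (p = 8 - (0 + 5) = 8 - 1*5 = 8 - 5 = 3)
C(F) = -14*F
27*(-3*p*(-3)) + C(-6) = 27*(-3*3*(-3)) - 14*(-6) = 27*(-9*(-3)) + 84 = 27*27 + 84 = 729 + 84 = 813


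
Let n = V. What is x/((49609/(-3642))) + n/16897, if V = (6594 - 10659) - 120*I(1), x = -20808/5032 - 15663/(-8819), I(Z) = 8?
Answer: -4853052642993/39074470672817 ≈ -0.12420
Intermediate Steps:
x = -769776/326303 (x = -20808*1/5032 - 15663*(-1/8819) = -153/37 + 15663/8819 = -769776/326303 ≈ -2.3591)
V = -5025 (V = (6594 - 10659) - 120*8 = -4065 - 960 = -5025)
n = -5025
x/((49609/(-3642))) + n/16897 = -769776/(326303*(49609/(-3642))) - 5025/16897 = -769776/(326303*(49609*(-1/3642))) - 5025*1/16897 = -769776/(326303*(-49609/3642)) - 5025/16897 = -769776/326303*(-3642/49609) - 5025/16897 = 400503456/2312509361 - 5025/16897 = -4853052642993/39074470672817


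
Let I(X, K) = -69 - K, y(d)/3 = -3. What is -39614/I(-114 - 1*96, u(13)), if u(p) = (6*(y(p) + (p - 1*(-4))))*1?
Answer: 39614/117 ≈ 338.58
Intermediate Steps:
y(d) = -9 (y(d) = 3*(-3) = -9)
u(p) = -30 + 6*p (u(p) = (6*(-9 + (p - 1*(-4))))*1 = (6*(-9 + (p + 4)))*1 = (6*(-9 + (4 + p)))*1 = (6*(-5 + p))*1 = (-30 + 6*p)*1 = -30 + 6*p)
-39614/I(-114 - 1*96, u(13)) = -39614/(-69 - (-30 + 6*13)) = -39614/(-69 - (-30 + 78)) = -39614/(-69 - 1*48) = -39614/(-69 - 48) = -39614/(-117) = -39614*(-1/117) = 39614/117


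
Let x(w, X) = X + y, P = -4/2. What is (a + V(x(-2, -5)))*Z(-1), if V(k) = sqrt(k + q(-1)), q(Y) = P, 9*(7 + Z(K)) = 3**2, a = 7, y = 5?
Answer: -42 - 6*I*sqrt(2) ≈ -42.0 - 8.4853*I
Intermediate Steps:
P = -2 (P = -4*1/2 = -2)
Z(K) = -6 (Z(K) = -7 + (1/9)*3**2 = -7 + (1/9)*9 = -7 + 1 = -6)
q(Y) = -2
x(w, X) = 5 + X (x(w, X) = X + 5 = 5 + X)
V(k) = sqrt(-2 + k) (V(k) = sqrt(k - 2) = sqrt(-2 + k))
(a + V(x(-2, -5)))*Z(-1) = (7 + sqrt(-2 + (5 - 5)))*(-6) = (7 + sqrt(-2 + 0))*(-6) = (7 + sqrt(-2))*(-6) = (7 + I*sqrt(2))*(-6) = -42 - 6*I*sqrt(2)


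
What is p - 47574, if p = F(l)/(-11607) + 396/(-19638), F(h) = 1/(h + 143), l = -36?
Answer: -64461196887035/1354966359 ≈ -47574.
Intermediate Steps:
F(h) = 1/(143 + h)
p = -27323969/1354966359 (p = 1/((143 - 36)*(-11607)) + 396/(-19638) = -1/11607/107 + 396*(-1/19638) = (1/107)*(-1/11607) - 22/1091 = -1/1241949 - 22/1091 = -27323969/1354966359 ≈ -0.020166)
p - 47574 = -27323969/1354966359 - 47574 = -64461196887035/1354966359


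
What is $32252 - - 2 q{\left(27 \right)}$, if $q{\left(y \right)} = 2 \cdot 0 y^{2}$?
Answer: $32252$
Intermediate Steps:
$q{\left(y \right)} = 0$ ($q{\left(y \right)} = 0 y^{2} = 0$)
$32252 - - 2 q{\left(27 \right)} = 32252 - \left(-2\right) 0 = 32252 - 0 = 32252 + 0 = 32252$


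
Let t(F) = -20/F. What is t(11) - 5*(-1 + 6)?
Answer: -295/11 ≈ -26.818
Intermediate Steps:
t(11) - 5*(-1 + 6) = -20/11 - 5*(-1 + 6) = -20*1/11 - 5*5 = -20/11 - 25 = -295/11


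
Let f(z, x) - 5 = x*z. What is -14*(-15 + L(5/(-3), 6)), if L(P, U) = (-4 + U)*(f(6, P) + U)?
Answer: 182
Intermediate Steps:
f(z, x) = 5 + x*z
L(P, U) = (-4 + U)*(5 + U + 6*P) (L(P, U) = (-4 + U)*((5 + P*6) + U) = (-4 + U)*((5 + 6*P) + U) = (-4 + U)*(5 + U + 6*P))
-14*(-15 + L(5/(-3), 6)) = -14*(-15 + (-20 + 6 + 6² - 120/(-3) + 6*(5/(-3))*6)) = -14*(-15 + (-20 + 6 + 36 - 120*(-1)/3 + 6*(5*(-⅓))*6)) = -14*(-15 + (-20 + 6 + 36 - 24*(-5/3) + 6*(-5/3)*6)) = -14*(-15 + (-20 + 6 + 36 + 40 - 60)) = -14*(-15 + 2) = -14*(-13) = 182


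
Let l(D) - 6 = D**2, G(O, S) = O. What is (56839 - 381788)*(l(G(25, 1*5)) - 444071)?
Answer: 144095384560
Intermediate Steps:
l(D) = 6 + D**2
(56839 - 381788)*(l(G(25, 1*5)) - 444071) = (56839 - 381788)*((6 + 25**2) - 444071) = -324949*((6 + 625) - 444071) = -324949*(631 - 444071) = -324949*(-443440) = 144095384560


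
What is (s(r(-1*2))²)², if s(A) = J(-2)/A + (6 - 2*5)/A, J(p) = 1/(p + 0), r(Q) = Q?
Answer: 6561/256 ≈ 25.629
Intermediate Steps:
J(p) = 1/p
s(A) = -9/(2*A) (s(A) = 1/((-2)*A) + (6 - 2*5)/A = -1/(2*A) + (6 - 10)/A = -1/(2*A) - 4/A = -9/(2*A))
(s(r(-1*2))²)² = ((-9/(2*((-1*2))))²)² = ((-9/2/(-2))²)² = ((-9/2*(-½))²)² = ((9/4)²)² = (81/16)² = 6561/256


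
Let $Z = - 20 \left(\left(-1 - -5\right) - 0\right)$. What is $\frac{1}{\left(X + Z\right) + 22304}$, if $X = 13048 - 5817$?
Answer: $\frac{1}{29455} \approx 3.395 \cdot 10^{-5}$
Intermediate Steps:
$X = 7231$ ($X = 13048 - 5817 = 7231$)
$Z = -80$ ($Z = - 20 \left(\left(-1 + 5\right) + 0\right) = - 20 \left(4 + 0\right) = \left(-20\right) 4 = -80$)
$\frac{1}{\left(X + Z\right) + 22304} = \frac{1}{\left(7231 - 80\right) + 22304} = \frac{1}{7151 + 22304} = \frac{1}{29455}$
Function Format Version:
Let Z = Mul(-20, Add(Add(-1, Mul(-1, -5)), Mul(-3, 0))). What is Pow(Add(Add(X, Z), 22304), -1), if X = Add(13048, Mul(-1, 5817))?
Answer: Rational(1, 29455) ≈ 3.3950e-5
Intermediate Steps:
X = 7231 (X = Add(13048, -5817) = 7231)
Z = -80 (Z = Mul(-20, Add(Add(-1, 5), 0)) = Mul(-20, Add(4, 0)) = Mul(-20, 4) = -80)
Pow(Add(Add(X, Z), 22304), -1) = Pow(Add(Add(7231, -80), 22304), -1) = Pow(Add(7151, 22304), -1) = Pow(29455, -1) = Rational(1, 29455)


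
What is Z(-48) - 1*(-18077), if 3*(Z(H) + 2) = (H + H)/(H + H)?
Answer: 54226/3 ≈ 18075.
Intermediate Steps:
Z(H) = -5/3 (Z(H) = -2 + ((H + H)/(H + H))/3 = -2 + ((2*H)/((2*H)))/3 = -2 + ((2*H)*(1/(2*H)))/3 = -2 + (1/3)*1 = -2 + 1/3 = -5/3)
Z(-48) - 1*(-18077) = -5/3 - 1*(-18077) = -5/3 + 18077 = 54226/3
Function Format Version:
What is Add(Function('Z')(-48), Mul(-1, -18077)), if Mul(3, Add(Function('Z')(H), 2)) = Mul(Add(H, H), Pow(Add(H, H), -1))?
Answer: Rational(54226, 3) ≈ 18075.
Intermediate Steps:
Function('Z')(H) = Rational(-5, 3) (Function('Z')(H) = Add(-2, Mul(Rational(1, 3), Mul(Add(H, H), Pow(Add(H, H), -1)))) = Add(-2, Mul(Rational(1, 3), Mul(Mul(2, H), Pow(Mul(2, H), -1)))) = Add(-2, Mul(Rational(1, 3), Mul(Mul(2, H), Mul(Rational(1, 2), Pow(H, -1))))) = Add(-2, Mul(Rational(1, 3), 1)) = Add(-2, Rational(1, 3)) = Rational(-5, 3))
Add(Function('Z')(-48), Mul(-1, -18077)) = Add(Rational(-5, 3), Mul(-1, -18077)) = Add(Rational(-5, 3), 18077) = Rational(54226, 3)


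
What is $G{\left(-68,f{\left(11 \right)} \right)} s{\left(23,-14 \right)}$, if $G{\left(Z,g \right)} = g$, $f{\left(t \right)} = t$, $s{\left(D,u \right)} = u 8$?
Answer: $-1232$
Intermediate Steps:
$s{\left(D,u \right)} = 8 u$
$G{\left(-68,f{\left(11 \right)} \right)} s{\left(23,-14 \right)} = 11 \cdot 8 \left(-14\right) = 11 \left(-112\right) = -1232$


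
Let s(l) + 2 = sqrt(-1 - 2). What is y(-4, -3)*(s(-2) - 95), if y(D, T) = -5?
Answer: 485 - 5*I*sqrt(3) ≈ 485.0 - 8.6602*I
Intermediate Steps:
s(l) = -2 + I*sqrt(3) (s(l) = -2 + sqrt(-1 - 2) = -2 + sqrt(-3) = -2 + I*sqrt(3))
y(-4, -3)*(s(-2) - 95) = -5*((-2 + I*sqrt(3)) - 95) = -5*(-97 + I*sqrt(3)) = 485 - 5*I*sqrt(3)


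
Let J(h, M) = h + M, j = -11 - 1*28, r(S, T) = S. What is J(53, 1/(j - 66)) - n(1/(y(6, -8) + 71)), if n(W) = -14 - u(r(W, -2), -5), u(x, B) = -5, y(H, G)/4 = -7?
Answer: 6509/105 ≈ 61.990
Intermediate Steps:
y(H, G) = -28 (y(H, G) = 4*(-7) = -28)
j = -39 (j = -11 - 28 = -39)
n(W) = -9 (n(W) = -14 - 1*(-5) = -14 + 5 = -9)
J(h, M) = M + h
J(53, 1/(j - 66)) - n(1/(y(6, -8) + 71)) = (1/(-39 - 66) + 53) - 1*(-9) = (1/(-105) + 53) + 9 = (-1/105 + 53) + 9 = 5564/105 + 9 = 6509/105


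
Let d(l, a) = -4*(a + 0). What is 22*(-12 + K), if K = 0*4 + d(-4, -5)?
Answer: 176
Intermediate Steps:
d(l, a) = -4*a
K = 20 (K = 0*4 - 4*(-5) = 0 + 20 = 20)
22*(-12 + K) = 22*(-12 + 20) = 22*8 = 176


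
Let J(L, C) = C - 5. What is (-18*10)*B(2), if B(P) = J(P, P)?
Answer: 540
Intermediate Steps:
J(L, C) = -5 + C
B(P) = -5 + P
(-18*10)*B(2) = (-18*10)*(-5 + 2) = -180*(-3) = 540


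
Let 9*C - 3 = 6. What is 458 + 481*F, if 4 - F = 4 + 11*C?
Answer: -4833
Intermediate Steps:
C = 1 (C = 1/3 + (1/9)*6 = 1/3 + 2/3 = 1)
F = -11 (F = 4 - (4 + 11*1) = 4 - (4 + 11) = 4 - 1*15 = 4 - 15 = -11)
458 + 481*F = 458 + 481*(-11) = 458 - 5291 = -4833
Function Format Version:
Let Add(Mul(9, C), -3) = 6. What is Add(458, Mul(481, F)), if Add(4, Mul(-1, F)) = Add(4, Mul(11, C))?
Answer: -4833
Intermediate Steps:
C = 1 (C = Add(Rational(1, 3), Mul(Rational(1, 9), 6)) = Add(Rational(1, 3), Rational(2, 3)) = 1)
F = -11 (F = Add(4, Mul(-1, Add(4, Mul(11, 1)))) = Add(4, Mul(-1, Add(4, 11))) = Add(4, Mul(-1, 15)) = Add(4, -15) = -11)
Add(458, Mul(481, F)) = Add(458, Mul(481, -11)) = Add(458, -5291) = -4833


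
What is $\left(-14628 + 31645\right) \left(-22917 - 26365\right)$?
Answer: $-838631794$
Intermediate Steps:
$\left(-14628 + 31645\right) \left(-22917 - 26365\right) = 17017 \left(-49282\right) = -838631794$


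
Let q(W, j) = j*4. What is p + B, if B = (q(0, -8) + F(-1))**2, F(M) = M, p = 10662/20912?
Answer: 11391915/10456 ≈ 1089.5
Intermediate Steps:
q(W, j) = 4*j
p = 5331/10456 (p = 10662*(1/20912) = 5331/10456 ≈ 0.50985)
B = 1089 (B = (4*(-8) - 1)**2 = (-32 - 1)**2 = (-33)**2 = 1089)
p + B = 5331/10456 + 1089 = 11391915/10456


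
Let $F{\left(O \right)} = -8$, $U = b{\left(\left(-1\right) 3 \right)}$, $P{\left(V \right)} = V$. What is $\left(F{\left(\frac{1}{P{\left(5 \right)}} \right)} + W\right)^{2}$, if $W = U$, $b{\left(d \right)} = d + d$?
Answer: $196$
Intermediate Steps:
$b{\left(d \right)} = 2 d$
$U = -6$ ($U = 2 \left(\left(-1\right) 3\right) = 2 \left(-3\right) = -6$)
$W = -6$
$\left(F{\left(\frac{1}{P{\left(5 \right)}} \right)} + W\right)^{2} = \left(-8 - 6\right)^{2} = \left(-14\right)^{2} = 196$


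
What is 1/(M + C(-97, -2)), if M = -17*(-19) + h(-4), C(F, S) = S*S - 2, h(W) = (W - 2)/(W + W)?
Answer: 4/1303 ≈ 0.0030698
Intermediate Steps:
h(W) = (-2 + W)/(2*W) (h(W) = (-2 + W)/((2*W)) = (-2 + W)*(1/(2*W)) = (-2 + W)/(2*W))
C(F, S) = -2 + S² (C(F, S) = S² - 2 = -2 + S²)
M = 1295/4 (M = -17*(-19) + (½)*(-2 - 4)/(-4) = 323 + (½)*(-¼)*(-6) = 323 + ¾ = 1295/4 ≈ 323.75)
1/(M + C(-97, -2)) = 1/(1295/4 + (-2 + (-2)²)) = 1/(1295/4 + (-2 + 4)) = 1/(1295/4 + 2) = 1/(1303/4) = 4/1303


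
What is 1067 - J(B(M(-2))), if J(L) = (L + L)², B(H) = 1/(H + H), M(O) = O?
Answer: 4267/4 ≈ 1066.8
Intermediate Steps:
B(H) = 1/(2*H)
J(L) = 4*L² (J(L) = (2*L)² = 4*L²)
1067 - J(B(M(-2))) = 1067 - 4*((½)/(-2))² = 1067 - 4*((½)*(-½))² = 1067 - 4*(-¼)² = 1067 - 4/16 = 1067 - 1*¼ = 1067 - ¼ = 4267/4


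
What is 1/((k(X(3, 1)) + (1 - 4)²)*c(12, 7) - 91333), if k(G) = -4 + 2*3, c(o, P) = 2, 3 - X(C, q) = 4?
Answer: -1/91311 ≈ -1.0952e-5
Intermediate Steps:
X(C, q) = -1 (X(C, q) = 3 - 1*4 = 3 - 4 = -1)
k(G) = 2 (k(G) = -4 + 6 = 2)
1/((k(X(3, 1)) + (1 - 4)²)*c(12, 7) - 91333) = 1/((2 + (1 - 4)²)*2 - 91333) = 1/((2 + (-3)²)*2 - 91333) = 1/((2 + 9)*2 - 91333) = 1/(11*2 - 91333) = 1/(22 - 91333) = 1/(-91311) = -1/91311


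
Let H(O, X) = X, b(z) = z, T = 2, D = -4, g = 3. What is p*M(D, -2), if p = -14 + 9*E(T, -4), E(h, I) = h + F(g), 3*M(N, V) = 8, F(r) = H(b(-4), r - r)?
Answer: 32/3 ≈ 10.667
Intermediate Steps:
F(r) = 0 (F(r) = r - r = 0)
M(N, V) = 8/3 (M(N, V) = (⅓)*8 = 8/3)
E(h, I) = h (E(h, I) = h + 0 = h)
p = 4 (p = -14 + 9*2 = -14 + 18 = 4)
p*M(D, -2) = 4*(8/3) = 32/3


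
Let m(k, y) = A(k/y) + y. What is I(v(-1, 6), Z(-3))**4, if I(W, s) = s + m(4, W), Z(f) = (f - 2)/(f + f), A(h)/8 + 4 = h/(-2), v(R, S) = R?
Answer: 88529281/1296 ≈ 68310.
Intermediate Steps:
A(h) = -32 - 4*h (A(h) = -32 + 8*(h/(-2)) = -32 + 8*(h*(-1/2)) = -32 + 8*(-h/2) = -32 - 4*h)
Z(f) = (-2 + f)/(2*f) (Z(f) = (-2 + f)/((2*f)) = (-2 + f)*(1/(2*f)) = (-2 + f)/(2*f))
m(k, y) = -32 + y - 4*k/y (m(k, y) = (-32 - 4*k/y) + y = -32 + y - 4*k/y)
I(W, s) = -32 + W + s - 16/W (I(W, s) = s + (-32 + W - 4*4/W) = s + (-32 + W - 16/W) = -32 + W + s - 16/W)
I(v(-1, 6), Z(-3))**4 = (-32 - 1 + (1/2)*(-2 - 3)/(-3) - 16/(-1))**4 = (-32 - 1 + (1/2)*(-1/3)*(-5) - 16*(-1))**4 = (-32 - 1 + 5/6 + 16)**4 = (-97/6)**4 = 88529281/1296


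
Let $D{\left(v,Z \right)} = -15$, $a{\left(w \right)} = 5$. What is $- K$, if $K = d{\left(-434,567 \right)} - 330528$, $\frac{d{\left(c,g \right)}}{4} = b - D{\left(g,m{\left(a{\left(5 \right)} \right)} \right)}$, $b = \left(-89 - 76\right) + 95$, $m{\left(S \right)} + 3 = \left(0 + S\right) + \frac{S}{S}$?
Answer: $330748$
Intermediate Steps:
$m{\left(S \right)} = -2 + S$ ($m{\left(S \right)} = -3 + \left(\left(0 + S\right) + \frac{S}{S}\right) = -3 + \left(S + 1\right) = -3 + \left(1 + S\right) = -2 + S$)
$b = -70$ ($b = -165 + 95 = -70$)
$d{\left(c,g \right)} = -220$ ($d{\left(c,g \right)} = 4 \left(-70 - -15\right) = 4 \left(-70 + 15\right) = 4 \left(-55\right) = -220$)
$K = -330748$ ($K = -220 - 330528 = -330748$)
$- K = \left(-1\right) \left(-330748\right) = 330748$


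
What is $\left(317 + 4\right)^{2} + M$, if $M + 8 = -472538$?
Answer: $-369505$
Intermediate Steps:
$M = -472546$ ($M = -8 - 472538 = -472546$)
$\left(317 + 4\right)^{2} + M = \left(317 + 4\right)^{2} - 472546 = 321^{2} - 472546 = 103041 - 472546 = -369505$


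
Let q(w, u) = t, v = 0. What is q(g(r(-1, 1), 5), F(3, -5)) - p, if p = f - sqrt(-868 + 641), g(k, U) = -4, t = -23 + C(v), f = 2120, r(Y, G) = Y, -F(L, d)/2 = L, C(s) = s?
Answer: -2143 + I*sqrt(227) ≈ -2143.0 + 15.067*I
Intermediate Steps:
F(L, d) = -2*L
t = -23 (t = -23 + 0 = -23)
q(w, u) = -23
p = 2120 - I*sqrt(227) (p = 2120 - sqrt(-868 + 641) = 2120 - sqrt(-227) = 2120 - I*sqrt(227) ≈ 2120.0 - 15.067*I)
q(g(r(-1, 1), 5), F(3, -5)) - p = -23 - (2120 - I*sqrt(227)) = -23 + (-2120 + I*sqrt(227)) = -2143 + I*sqrt(227)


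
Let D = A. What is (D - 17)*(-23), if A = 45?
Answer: -644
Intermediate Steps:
D = 45
(D - 17)*(-23) = (45 - 17)*(-23) = 28*(-23) = -644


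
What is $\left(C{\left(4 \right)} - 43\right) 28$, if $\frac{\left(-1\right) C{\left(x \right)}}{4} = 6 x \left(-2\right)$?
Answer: $4172$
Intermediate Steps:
$C{\left(x \right)} = 48 x$ ($C{\left(x \right)} = - 4 \cdot 6 x \left(-2\right) = - 4 \left(- 12 x\right) = 48 x$)
$\left(C{\left(4 \right)} - 43\right) 28 = \left(48 \cdot 4 - 43\right) 28 = \left(192 - 43\right) 28 = 149 \cdot 28 = 4172$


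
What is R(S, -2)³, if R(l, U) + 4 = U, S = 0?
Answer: -216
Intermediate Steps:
R(l, U) = -4 + U
R(S, -2)³ = (-4 - 2)³ = (-6)³ = -216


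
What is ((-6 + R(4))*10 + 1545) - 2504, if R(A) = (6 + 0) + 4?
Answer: -919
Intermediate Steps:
R(A) = 10 (R(A) = 6 + 4 = 10)
((-6 + R(4))*10 + 1545) - 2504 = ((-6 + 10)*10 + 1545) - 2504 = (4*10 + 1545) - 2504 = (40 + 1545) - 2504 = 1585 - 2504 = -919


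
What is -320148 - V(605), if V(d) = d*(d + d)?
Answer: -1052198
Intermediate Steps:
V(d) = 2*d² (V(d) = d*(2*d) = 2*d²)
-320148 - V(605) = -320148 - 2*605² = -320148 - 2*366025 = -320148 - 1*732050 = -320148 - 732050 = -1052198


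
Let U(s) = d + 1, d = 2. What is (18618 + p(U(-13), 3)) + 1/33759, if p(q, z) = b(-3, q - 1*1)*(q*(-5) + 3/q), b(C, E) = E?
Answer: 627579811/33759 ≈ 18590.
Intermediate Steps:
U(s) = 3 (U(s) = 2 + 1 = 3)
p(q, z) = (-1 + q)*(-5*q + 3/q) (p(q, z) = (q - 1*1)*(q*(-5) + 3/q) = (q - 1)*(-5*q + 3/q) = (-1 + q)*(-5*q + 3/q))
(18618 + p(U(-13), 3)) + 1/33759 = (18618 - 1*(-1 + 3)*(-3 + 5*3²)/3) + 1/33759 = (18618 - 1*⅓*2*(-3 + 5*9)) + 1/33759 = (18618 - 1*⅓*2*(-3 + 45)) + 1/33759 = (18618 - 1*⅓*2*42) + 1/33759 = (18618 - 28) + 1/33759 = 18590 + 1/33759 = 627579811/33759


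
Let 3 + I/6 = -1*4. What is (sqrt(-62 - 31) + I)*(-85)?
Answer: 3570 - 85*I*sqrt(93) ≈ 3570.0 - 819.71*I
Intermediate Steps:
I = -42 (I = -18 + 6*(-1*4) = -18 + 6*(-4) = -18 - 24 = -42)
(sqrt(-62 - 31) + I)*(-85) = (sqrt(-62 - 31) - 42)*(-85) = (sqrt(-93) - 42)*(-85) = (I*sqrt(93) - 42)*(-85) = (-42 + I*sqrt(93))*(-85) = 3570 - 85*I*sqrt(93)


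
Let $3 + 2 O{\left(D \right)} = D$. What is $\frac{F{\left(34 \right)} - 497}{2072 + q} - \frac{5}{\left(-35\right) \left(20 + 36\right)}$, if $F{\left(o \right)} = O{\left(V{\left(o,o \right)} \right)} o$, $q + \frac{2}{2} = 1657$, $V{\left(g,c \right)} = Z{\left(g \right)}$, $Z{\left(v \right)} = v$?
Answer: $\frac{121}{11417} \approx 0.010598$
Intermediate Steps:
$V{\left(g,c \right)} = g$
$O{\left(D \right)} = - \frac{3}{2} + \frac{D}{2}$
$q = 1656$ ($q = -1 + 1657 = 1656$)
$F{\left(o \right)} = o \left(- \frac{3}{2} + \frac{o}{2}\right)$ ($F{\left(o \right)} = \left(- \frac{3}{2} + \frac{o}{2}\right) o = o \left(- \frac{3}{2} + \frac{o}{2}\right)$)
$\frac{F{\left(34 \right)} - 497}{2072 + q} - \frac{5}{\left(-35\right) \left(20 + 36\right)} = \frac{\frac{1}{2} \cdot 34 \left(-3 + 34\right) - 497}{2072 + 1656} - \frac{5}{\left(-35\right) \left(20 + 36\right)} = \frac{\frac{1}{2} \cdot 34 \cdot 31 - 497}{3728} - \frac{5}{\left(-35\right) 56} = \left(527 - 497\right) \frac{1}{3728} - \frac{5}{-1960} = 30 \cdot \frac{1}{3728} - - \frac{1}{392} = \frac{15}{1864} + \frac{1}{392} = \frac{121}{11417}$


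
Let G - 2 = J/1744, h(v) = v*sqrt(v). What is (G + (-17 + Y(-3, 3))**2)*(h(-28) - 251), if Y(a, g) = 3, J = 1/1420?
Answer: -123076103291/2476480 - 3432401287*I*sqrt(7)/309560 ≈ -49698.0 - 29336.0*I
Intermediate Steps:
J = 1/1420 ≈ 0.00070423
h(v) = v**(3/2)
G = 4952961/2476480 (G = 2 + (1/1420)/1744 = 2 + (1/1420)*(1/1744) = 2 + 1/2476480 = 4952961/2476480 ≈ 2.0000)
(G + (-17 + Y(-3, 3))**2)*(h(-28) - 251) = (4952961/2476480 + (-17 + 3)**2)*((-28)**(3/2) - 251) = (4952961/2476480 + (-14)**2)*(-56*I*sqrt(7) - 251) = (4952961/2476480 + 196)*(-251 - 56*I*sqrt(7)) = 490343041*(-251 - 56*I*sqrt(7))/2476480 = -123076103291/2476480 - 3432401287*I*sqrt(7)/309560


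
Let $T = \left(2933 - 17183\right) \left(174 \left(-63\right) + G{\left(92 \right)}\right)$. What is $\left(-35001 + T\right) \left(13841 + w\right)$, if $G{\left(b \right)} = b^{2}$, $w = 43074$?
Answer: $2023982715585$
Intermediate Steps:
$T = 35596500$ ($T = \left(2933 - 17183\right) \left(174 \left(-63\right) + 92^{2}\right) = - 14250 \left(-10962 + 8464\right) = \left(-14250\right) \left(-2498\right) = 35596500$)
$\left(-35001 + T\right) \left(13841 + w\right) = \left(-35001 + 35596500\right) \left(13841 + 43074\right) = 35561499 \cdot 56915 = 2023982715585$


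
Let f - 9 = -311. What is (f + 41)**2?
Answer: 68121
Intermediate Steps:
f = -302 (f = 9 - 311 = -302)
(f + 41)**2 = (-302 + 41)**2 = (-261)**2 = 68121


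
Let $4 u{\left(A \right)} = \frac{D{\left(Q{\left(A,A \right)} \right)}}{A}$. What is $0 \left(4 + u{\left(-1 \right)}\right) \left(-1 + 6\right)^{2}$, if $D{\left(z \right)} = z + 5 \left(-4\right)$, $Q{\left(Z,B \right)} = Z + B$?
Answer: $0$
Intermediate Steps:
$Q{\left(Z,B \right)} = B + Z$
$D{\left(z \right)} = -20 + z$ ($D{\left(z \right)} = z - 20 = -20 + z$)
$u{\left(A \right)} = \frac{-20 + 2 A}{4 A}$ ($u{\left(A \right)} = \frac{\left(-20 + \left(A + A\right)\right) \frac{1}{A}}{4} = \frac{\left(-20 + 2 A\right) \frac{1}{A}}{4} = \frac{\frac{1}{A} \left(-20 + 2 A\right)}{4} = \frac{-20 + 2 A}{4 A}$)
$0 \left(4 + u{\left(-1 \right)}\right) \left(-1 + 6\right)^{2} = 0 \left(4 + \frac{-10 - 1}{2 \left(-1\right)}\right) \left(-1 + 6\right)^{2} = 0 \left(4 + \frac{1}{2} \left(-1\right) \left(-11\right)\right) 5^{2} = 0 \left(4 + \frac{11}{2}\right) 25 = 0 \cdot \frac{19}{2} \cdot 25 = 0 \cdot 25 = 0$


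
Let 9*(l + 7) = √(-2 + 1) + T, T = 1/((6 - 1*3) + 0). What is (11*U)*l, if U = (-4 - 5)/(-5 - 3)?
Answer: -517/6 + 11*I/8 ≈ -86.167 + 1.375*I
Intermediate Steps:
T = ⅓ (T = 1/((6 - 3) + 0) = 1/(3 + 0) = 1/3 = ⅓ ≈ 0.33333)
U = 9/8 (U = -9/(-8) = -9*(-⅛) = 9/8 ≈ 1.1250)
l = -188/27 + I/9 (l = -7 + (√(-2 + 1) + ⅓)/9 = -7 + (√(-1) + ⅓)/9 = -7 + (I + ⅓)/9 = -7 + (⅓ + I)/9 = -7 + (1/27 + I/9) = -188/27 + I/9 ≈ -6.963 + 0.11111*I)
(11*U)*l = (11*(9/8))*(-188/27 + I/9) = 99*(-188/27 + I/9)/8 = -517/6 + 11*I/8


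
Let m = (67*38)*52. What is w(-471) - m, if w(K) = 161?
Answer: -132231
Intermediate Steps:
m = 132392 (m = 2546*52 = 132392)
w(-471) - m = 161 - 1*132392 = 161 - 132392 = -132231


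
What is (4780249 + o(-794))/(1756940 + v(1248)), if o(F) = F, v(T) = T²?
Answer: 4779455/3314444 ≈ 1.4420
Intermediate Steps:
(4780249 + o(-794))/(1756940 + v(1248)) = (4780249 - 794)/(1756940 + 1248²) = 4779455/(1756940 + 1557504) = 4779455/3314444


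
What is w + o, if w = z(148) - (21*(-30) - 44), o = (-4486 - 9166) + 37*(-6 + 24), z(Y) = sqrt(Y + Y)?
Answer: -12312 + 2*sqrt(74) ≈ -12295.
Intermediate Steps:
z(Y) = sqrt(2)*sqrt(Y) (z(Y) = sqrt(2*Y) = sqrt(2)*sqrt(Y))
o = -12986 (o = -13652 + 37*18 = -13652 + 666 = -12986)
w = 674 + 2*sqrt(74) (w = sqrt(2)*sqrt(148) - (21*(-30) - 44) = sqrt(2)*(2*sqrt(37)) - (-630 - 44) = 2*sqrt(74) - 1*(-674) = 2*sqrt(74) + 674 = 674 + 2*sqrt(74) ≈ 691.21)
w + o = (674 + 2*sqrt(74)) - 12986 = -12312 + 2*sqrt(74)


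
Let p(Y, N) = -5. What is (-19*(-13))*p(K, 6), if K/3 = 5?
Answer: -1235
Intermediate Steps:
K = 15 (K = 3*5 = 15)
(-19*(-13))*p(K, 6) = -19*(-13)*(-5) = 247*(-5) = -1235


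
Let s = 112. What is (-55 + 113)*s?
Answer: 6496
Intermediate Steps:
(-55 + 113)*s = (-55 + 113)*112 = 58*112 = 6496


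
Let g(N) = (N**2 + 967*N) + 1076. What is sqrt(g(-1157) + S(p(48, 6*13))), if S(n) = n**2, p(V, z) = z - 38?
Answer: sqrt(222506) ≈ 471.71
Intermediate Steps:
p(V, z) = -38 + z
g(N) = 1076 + N**2 + 967*N
sqrt(g(-1157) + S(p(48, 6*13))) = sqrt((1076 + (-1157)**2 + 967*(-1157)) + (-38 + 6*13)**2) = sqrt((1076 + 1338649 - 1118819) + (-38 + 78)**2) = sqrt(220906 + 40**2) = sqrt(220906 + 1600) = sqrt(222506)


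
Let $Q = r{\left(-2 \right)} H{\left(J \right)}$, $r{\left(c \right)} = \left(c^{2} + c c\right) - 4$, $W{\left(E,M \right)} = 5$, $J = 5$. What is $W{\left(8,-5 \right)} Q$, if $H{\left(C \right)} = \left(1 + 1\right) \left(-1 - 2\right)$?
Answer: $-120$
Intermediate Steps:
$H{\left(C \right)} = -6$ ($H{\left(C \right)} = 2 \left(-3\right) = -6$)
$r{\left(c \right)} = -4 + 2 c^{2}$ ($r{\left(c \right)} = \left(c^{2} + c^{2}\right) - 4 = 2 c^{2} - 4 = -4 + 2 c^{2}$)
$Q = -24$ ($Q = \left(-4 + 2 \left(-2\right)^{2}\right) \left(-6\right) = \left(-4 + 2 \cdot 4\right) \left(-6\right) = \left(-4 + 8\right) \left(-6\right) = 4 \left(-6\right) = -24$)
$W{\left(8,-5 \right)} Q = 5 \left(-24\right) = -120$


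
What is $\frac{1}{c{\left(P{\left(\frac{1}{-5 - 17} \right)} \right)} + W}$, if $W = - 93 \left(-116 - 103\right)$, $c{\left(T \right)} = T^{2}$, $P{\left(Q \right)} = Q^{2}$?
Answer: $\frac{234256}{4771091953} \approx 4.9099 \cdot 10^{-5}$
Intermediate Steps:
$W = 20367$ ($W = \left(-93\right) \left(-219\right) = 20367$)
$\frac{1}{c{\left(P{\left(\frac{1}{-5 - 17} \right)} \right)} + W} = \frac{1}{\left(\left(\frac{1}{-5 - 17}\right)^{2}\right)^{2} + 20367} = \frac{1}{\left(\left(\frac{1}{-22}\right)^{2}\right)^{2} + 20367} = \frac{1}{\left(\left(- \frac{1}{22}\right)^{2}\right)^{2} + 20367} = \frac{1}{\left(\frac{1}{484}\right)^{2} + 20367} = \frac{1}{\frac{1}{234256} + 20367} = \frac{1}{\frac{4771091953}{234256}} = \frac{234256}{4771091953}$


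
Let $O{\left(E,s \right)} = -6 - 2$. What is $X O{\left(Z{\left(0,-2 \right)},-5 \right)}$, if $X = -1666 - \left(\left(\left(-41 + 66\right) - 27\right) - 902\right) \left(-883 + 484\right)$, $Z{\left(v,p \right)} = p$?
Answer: $2898896$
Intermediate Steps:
$O{\left(E,s \right)} = -8$
$X = -362362$ ($X = -1666 - \left(\left(25 - 27\right) - 902\right) \left(-399\right) = -1666 - \left(-2 - 902\right) \left(-399\right) = -1666 - \left(-904\right) \left(-399\right) = -1666 - 360696 = -362362$)
$X O{\left(Z{\left(0,-2 \right)},-5 \right)} = \left(-362362\right) \left(-8\right) = 2898896$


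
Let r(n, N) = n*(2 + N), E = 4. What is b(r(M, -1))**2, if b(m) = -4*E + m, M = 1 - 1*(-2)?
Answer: 169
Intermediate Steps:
M = 3 (M = 1 + 2 = 3)
b(m) = -16 + m (b(m) = -4*4 + m = -16 + m)
b(r(M, -1))**2 = (-16 + 3*(2 - 1))**2 = (-16 + 3*1)**2 = (-16 + 3)**2 = (-13)**2 = 169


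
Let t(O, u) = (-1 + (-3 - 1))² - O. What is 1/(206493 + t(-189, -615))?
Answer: 1/206707 ≈ 4.8378e-6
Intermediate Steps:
t(O, u) = 25 - O (t(O, u) = (-1 - 4)² - O = (-5)² - O = 25 - O)
1/(206493 + t(-189, -615)) = 1/(206493 + (25 - 1*(-189))) = 1/(206493 + (25 + 189)) = 1/(206493 + 214) = 1/206707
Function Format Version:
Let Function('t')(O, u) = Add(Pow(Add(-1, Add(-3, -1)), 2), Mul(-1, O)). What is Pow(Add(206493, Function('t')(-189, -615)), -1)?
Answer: Rational(1, 206707) ≈ 4.8378e-6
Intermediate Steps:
Function('t')(O, u) = Add(25, Mul(-1, O)) (Function('t')(O, u) = Add(Pow(Add(-1, -4), 2), Mul(-1, O)) = Add(Pow(-5, 2), Mul(-1, O)) = Add(25, Mul(-1, O)))
Pow(Add(206493, Function('t')(-189, -615)), -1) = Pow(Add(206493, Add(25, Mul(-1, -189))), -1) = Pow(Add(206493, Add(25, 189)), -1) = Pow(Add(206493, 214), -1) = Pow(206707, -1) = Rational(1, 206707)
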